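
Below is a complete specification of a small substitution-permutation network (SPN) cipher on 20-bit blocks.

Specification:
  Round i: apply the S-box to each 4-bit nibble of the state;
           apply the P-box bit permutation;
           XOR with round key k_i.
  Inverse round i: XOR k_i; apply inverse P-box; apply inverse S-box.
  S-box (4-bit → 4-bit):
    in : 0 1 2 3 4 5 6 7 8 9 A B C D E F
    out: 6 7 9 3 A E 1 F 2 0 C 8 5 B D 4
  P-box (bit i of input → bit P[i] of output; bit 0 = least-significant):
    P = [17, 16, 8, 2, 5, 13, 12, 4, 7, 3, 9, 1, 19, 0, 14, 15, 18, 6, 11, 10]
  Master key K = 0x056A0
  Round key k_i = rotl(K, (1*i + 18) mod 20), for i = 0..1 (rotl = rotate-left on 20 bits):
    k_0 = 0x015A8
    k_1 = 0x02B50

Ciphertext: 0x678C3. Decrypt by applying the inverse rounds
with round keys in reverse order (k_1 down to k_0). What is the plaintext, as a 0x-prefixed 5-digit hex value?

s_0 = ciphertext = 0x678C3
s_1 = InvRound(s_0, k_1) = 0x60EAC
s_2 = InvRound(s_1, k_0) = 0xC9FFE

0xC9FFE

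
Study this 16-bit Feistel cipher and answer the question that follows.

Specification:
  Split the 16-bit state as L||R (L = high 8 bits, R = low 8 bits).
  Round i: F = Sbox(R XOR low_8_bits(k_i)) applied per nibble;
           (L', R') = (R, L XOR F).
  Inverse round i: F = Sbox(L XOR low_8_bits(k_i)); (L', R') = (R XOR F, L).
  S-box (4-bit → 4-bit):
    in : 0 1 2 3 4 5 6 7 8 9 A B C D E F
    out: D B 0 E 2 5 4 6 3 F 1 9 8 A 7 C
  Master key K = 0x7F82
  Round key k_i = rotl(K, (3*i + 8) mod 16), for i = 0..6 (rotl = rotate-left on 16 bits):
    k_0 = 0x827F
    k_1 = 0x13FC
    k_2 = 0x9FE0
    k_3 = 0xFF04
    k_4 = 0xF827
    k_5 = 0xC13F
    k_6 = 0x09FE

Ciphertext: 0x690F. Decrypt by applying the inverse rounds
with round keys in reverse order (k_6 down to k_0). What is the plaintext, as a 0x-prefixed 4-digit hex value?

s_0 = ciphertext = 0x690F
s_1 = InvRound(s_0, k_6) = 0xF969
s_2 = InvRound(s_1, k_5) = 0xEDF9
s_3 = InvRound(s_2, k_4) = 0x78ED
s_4 = InvRound(s_3, k_3) = 0x8578
s_5 = InvRound(s_4, k_2) = 0x3D85
s_6 = InvRound(s_5, k_1) = 0x0E3D
s_7 = InvRound(s_6, k_0) = 0x560E

0x560E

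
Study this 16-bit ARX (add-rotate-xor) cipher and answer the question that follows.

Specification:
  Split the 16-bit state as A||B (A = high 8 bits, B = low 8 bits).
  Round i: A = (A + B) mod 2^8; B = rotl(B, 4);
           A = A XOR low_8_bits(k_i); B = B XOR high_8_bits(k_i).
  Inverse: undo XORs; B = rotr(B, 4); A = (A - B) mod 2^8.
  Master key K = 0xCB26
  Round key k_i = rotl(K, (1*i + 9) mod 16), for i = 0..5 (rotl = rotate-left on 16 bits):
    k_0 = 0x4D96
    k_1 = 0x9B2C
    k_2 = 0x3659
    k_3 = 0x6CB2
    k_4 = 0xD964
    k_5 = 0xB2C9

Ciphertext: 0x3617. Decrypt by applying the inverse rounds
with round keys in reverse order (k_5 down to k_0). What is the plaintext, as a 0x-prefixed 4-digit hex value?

0xA478

s_0 = ciphertext = 0x3617
s_1 = InvRound(s_0, k_5) = 0xA55A
s_2 = InvRound(s_1, k_4) = 0x8938
s_3 = InvRound(s_2, k_3) = 0xF645
s_4 = InvRound(s_3, k_2) = 0x7837
s_5 = InvRound(s_4, k_1) = 0x8ACA
s_6 = InvRound(s_5, k_0) = 0xA478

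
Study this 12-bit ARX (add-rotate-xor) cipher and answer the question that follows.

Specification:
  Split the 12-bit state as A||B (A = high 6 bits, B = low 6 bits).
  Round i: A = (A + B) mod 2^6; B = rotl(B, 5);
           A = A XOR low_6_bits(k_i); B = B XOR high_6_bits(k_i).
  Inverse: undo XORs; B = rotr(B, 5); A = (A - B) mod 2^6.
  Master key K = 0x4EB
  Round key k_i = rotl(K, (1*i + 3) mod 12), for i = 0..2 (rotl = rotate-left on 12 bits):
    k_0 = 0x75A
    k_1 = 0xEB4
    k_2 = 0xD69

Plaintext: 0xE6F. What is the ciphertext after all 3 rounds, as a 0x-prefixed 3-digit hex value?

s_0 = plaintext = 0xE6F
s_1 = Round(s_0, k_0) = 0xCAA
s_2 = Round(s_1, k_1) = 0xA2F
s_3 = Round(s_2, k_2) = 0xF82

0xF82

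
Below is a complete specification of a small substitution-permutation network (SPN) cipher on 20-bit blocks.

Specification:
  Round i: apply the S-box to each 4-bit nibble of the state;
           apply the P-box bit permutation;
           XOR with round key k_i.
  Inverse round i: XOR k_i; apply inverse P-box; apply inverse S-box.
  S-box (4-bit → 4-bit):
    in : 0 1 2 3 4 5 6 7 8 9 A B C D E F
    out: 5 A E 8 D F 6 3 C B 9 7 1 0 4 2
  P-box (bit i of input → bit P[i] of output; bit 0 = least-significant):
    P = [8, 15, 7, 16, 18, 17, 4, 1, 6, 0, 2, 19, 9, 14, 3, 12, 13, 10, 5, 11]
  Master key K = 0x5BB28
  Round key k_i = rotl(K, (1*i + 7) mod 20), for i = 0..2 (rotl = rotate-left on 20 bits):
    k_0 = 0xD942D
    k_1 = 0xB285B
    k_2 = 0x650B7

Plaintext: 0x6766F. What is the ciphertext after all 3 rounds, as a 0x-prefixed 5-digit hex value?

0x73313

s_0 = plaintext = 0x6766F
s_1 = Round(s_0, k_0) = 0xF5218
s_2 = Round(s_1, k_1) = 0x07ED4
s_3 = Round(s_2, k_2) = 0x73313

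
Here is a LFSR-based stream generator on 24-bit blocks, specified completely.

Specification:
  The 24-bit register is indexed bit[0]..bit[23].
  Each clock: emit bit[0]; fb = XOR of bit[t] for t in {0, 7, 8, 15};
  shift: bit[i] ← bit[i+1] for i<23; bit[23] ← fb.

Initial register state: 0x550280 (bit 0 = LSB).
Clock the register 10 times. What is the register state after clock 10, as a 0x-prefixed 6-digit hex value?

reg_0 = 0x550280
clock 1: out=0, reg = 0xAA8140
clock 2: out=0, reg = 0x5540A0
clock 3: out=0, reg = 0xAAA050
clock 4: out=0, reg = 0xD55028
clock 5: out=0, reg = 0x6AA814
clock 6: out=0, reg = 0xB5540A
clock 7: out=0, reg = 0x5AAA05
clock 8: out=1, reg = 0x2D5502
clock 9: out=0, reg = 0x96AA81
clock 10: out=1, reg = 0xCB5540

0xCB5540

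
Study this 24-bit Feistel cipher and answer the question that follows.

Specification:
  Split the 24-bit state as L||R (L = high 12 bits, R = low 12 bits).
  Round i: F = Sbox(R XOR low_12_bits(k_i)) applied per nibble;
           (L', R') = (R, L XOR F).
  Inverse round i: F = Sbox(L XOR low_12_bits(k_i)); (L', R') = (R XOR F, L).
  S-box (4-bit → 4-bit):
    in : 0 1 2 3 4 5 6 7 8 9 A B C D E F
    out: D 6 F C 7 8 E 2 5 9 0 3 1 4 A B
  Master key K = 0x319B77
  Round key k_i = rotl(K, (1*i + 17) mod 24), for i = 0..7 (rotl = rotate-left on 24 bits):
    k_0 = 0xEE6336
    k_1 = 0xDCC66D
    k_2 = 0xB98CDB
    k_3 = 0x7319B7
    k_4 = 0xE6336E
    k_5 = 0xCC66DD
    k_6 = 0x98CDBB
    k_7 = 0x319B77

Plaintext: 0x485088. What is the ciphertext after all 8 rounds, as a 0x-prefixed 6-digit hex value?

0xB987AF

s_0 = plaintext = 0x485088
s_1 = Round(s_0, k_0) = 0x0888BF
s_2 = Round(s_1, k_1) = 0x8BFAC7
s_3 = Round(s_2, k_2) = 0xAC76DE
s_4 = Round(s_3, k_3) = 0x6DE12E
s_5 = Round(s_4, k_4) = 0x12E9A3
s_6 = Round(s_5, k_5) = 0x9A3A04
s_7 = Round(s_6, k_6) = 0xA04B98
s_8 = Round(s_7, k_7) = 0xB987AF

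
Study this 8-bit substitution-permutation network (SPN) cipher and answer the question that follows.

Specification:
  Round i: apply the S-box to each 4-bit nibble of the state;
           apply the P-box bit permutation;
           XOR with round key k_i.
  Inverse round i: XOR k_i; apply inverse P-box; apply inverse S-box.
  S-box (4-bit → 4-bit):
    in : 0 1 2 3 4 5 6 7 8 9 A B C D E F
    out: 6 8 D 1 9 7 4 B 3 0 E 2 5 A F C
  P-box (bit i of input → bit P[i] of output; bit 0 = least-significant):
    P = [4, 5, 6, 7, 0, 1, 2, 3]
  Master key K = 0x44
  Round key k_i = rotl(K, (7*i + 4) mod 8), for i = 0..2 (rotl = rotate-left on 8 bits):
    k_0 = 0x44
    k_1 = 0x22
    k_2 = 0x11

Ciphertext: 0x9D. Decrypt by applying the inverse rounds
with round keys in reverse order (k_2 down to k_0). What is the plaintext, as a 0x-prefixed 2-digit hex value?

0x0F

s_0 = ciphertext = 0x9D
s_1 = InvRound(s_0, k_2) = 0xF1
s_2 = InvRound(s_1, k_1) = 0x82
s_3 = InvRound(s_2, k_0) = 0x0F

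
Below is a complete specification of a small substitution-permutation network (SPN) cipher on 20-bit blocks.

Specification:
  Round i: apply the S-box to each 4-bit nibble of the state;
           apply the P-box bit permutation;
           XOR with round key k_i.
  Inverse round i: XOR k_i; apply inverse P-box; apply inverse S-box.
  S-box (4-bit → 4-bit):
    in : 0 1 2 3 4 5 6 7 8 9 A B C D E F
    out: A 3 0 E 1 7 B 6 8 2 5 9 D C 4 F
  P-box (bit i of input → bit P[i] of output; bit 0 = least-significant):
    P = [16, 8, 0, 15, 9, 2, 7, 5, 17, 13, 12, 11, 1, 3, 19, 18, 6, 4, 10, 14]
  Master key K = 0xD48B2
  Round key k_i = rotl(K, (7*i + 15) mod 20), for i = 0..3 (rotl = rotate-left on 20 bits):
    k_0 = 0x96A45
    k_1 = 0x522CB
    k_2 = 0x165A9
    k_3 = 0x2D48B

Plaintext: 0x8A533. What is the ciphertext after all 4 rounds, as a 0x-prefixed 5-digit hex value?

0xF5175

s_0 = plaintext = 0x8A533
s_1 = Round(s_0, k_0) = 0x39BE2
s_2 = Round(s_1, k_1) = 0x76E53
s_3 = Round(s_2, k_2) = 0x5F236
s_4 = Round(s_3, k_3) = 0xF5175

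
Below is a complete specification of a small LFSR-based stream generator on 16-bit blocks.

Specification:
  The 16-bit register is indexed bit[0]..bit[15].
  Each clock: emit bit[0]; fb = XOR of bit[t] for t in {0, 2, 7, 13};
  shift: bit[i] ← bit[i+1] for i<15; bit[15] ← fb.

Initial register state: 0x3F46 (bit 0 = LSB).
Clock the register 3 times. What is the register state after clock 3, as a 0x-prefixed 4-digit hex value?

0x07E8

reg_0 = 0x3F46
clock 1: out=0, reg = 0x1FA3
clock 2: out=1, reg = 0x0FD1
clock 3: out=1, reg = 0x07E8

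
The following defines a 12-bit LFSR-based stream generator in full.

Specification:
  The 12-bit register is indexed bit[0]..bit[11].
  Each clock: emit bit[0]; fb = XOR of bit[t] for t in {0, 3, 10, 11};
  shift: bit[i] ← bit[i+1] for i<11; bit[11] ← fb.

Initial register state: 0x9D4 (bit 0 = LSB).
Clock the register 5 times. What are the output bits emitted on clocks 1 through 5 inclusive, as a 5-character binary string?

00101

reg_0 = 0x9D4
clock 1: out=0, reg = 0xCEA
clock 2: out=0, reg = 0xE75
clock 3: out=1, reg = 0xF3A
clock 4: out=0, reg = 0xF9D
clock 5: out=1, reg = 0x7CE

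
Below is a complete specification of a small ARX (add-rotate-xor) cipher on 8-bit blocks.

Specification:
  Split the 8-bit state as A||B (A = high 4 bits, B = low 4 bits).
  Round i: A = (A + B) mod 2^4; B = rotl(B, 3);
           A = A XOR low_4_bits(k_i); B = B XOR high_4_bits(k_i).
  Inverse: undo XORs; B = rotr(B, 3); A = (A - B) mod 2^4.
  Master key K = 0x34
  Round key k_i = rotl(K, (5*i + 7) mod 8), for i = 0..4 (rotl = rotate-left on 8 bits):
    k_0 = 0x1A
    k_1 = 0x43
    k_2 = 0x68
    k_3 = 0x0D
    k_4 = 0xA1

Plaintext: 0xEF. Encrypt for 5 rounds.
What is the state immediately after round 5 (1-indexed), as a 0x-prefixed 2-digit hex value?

s_0 = plaintext = 0xEF
s_1 = Round(s_0, k_0) = 0x7E
s_2 = Round(s_1, k_1) = 0x63
s_3 = Round(s_2, k_2) = 0x1F
s_4 = Round(s_3, k_3) = 0xDF
s_5 = Round(s_4, k_4) = 0xD5

0xD5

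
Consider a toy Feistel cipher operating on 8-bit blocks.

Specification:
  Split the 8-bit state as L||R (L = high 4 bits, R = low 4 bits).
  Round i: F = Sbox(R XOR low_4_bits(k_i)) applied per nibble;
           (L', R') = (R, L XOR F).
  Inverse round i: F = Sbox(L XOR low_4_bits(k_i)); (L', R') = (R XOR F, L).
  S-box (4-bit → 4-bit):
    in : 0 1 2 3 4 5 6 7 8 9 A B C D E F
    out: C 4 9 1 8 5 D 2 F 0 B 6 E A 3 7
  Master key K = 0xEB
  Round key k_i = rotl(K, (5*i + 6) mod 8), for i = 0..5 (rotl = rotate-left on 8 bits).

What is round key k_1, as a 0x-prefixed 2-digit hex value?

K = 0xEB
k_0 = rotl(K, (5*0+6) mod 8) = rotl(K, 6) = 0xFA
k_1 = rotl(K, (5*1+6) mod 8) = rotl(K, 3) = 0x5F

0x5F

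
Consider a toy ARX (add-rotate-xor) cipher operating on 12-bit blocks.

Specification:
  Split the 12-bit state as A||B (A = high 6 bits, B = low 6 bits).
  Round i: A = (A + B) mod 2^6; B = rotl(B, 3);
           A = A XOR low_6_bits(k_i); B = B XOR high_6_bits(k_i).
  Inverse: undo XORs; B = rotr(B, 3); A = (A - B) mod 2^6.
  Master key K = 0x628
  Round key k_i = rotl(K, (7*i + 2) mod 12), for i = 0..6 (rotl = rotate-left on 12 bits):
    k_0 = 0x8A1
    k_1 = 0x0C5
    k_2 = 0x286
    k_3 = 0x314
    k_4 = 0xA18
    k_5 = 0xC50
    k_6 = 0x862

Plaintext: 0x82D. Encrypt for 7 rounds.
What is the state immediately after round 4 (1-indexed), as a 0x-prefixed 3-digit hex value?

s_0 = plaintext = 0x82D
s_1 = Round(s_0, k_0) = 0xB0F
s_2 = Round(s_1, k_1) = 0xFBA
s_3 = Round(s_2, k_2) = 0xF9D
s_4 = Round(s_3, k_3) = 0x3E7
s_5 = Round(s_4, k_4) = 0xB94
s_6 = Round(s_5, k_5) = 0x493
s_7 = Round(s_6, k_6) = 0x1FB

0x3E7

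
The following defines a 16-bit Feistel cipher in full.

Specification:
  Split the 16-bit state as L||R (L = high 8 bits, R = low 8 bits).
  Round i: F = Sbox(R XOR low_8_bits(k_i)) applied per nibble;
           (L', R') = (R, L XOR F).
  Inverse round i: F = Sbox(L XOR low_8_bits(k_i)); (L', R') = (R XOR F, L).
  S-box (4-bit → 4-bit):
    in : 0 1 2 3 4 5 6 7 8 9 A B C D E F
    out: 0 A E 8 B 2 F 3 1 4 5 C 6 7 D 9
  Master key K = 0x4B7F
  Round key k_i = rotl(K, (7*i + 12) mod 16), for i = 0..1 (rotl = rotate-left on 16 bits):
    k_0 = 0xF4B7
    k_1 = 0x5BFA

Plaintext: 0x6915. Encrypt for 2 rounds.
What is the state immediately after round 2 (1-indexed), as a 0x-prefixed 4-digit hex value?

s_0 = plaintext = 0x6915
s_1 = Round(s_0, k_0) = 0x1537
s_2 = Round(s_1, k_1) = 0x3772

0x3772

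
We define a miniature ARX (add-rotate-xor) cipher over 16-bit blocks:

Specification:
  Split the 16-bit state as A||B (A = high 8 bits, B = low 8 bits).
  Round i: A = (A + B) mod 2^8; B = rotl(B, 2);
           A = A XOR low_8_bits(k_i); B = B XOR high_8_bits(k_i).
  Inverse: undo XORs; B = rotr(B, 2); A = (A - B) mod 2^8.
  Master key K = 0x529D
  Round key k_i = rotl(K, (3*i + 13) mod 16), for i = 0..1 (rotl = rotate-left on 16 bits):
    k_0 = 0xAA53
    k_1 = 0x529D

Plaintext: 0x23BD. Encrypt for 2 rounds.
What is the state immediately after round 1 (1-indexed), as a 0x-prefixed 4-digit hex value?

s_0 = plaintext = 0x23BD
s_1 = Round(s_0, k_0) = 0xB35C
s_2 = Round(s_1, k_1) = 0x9223

0xB35C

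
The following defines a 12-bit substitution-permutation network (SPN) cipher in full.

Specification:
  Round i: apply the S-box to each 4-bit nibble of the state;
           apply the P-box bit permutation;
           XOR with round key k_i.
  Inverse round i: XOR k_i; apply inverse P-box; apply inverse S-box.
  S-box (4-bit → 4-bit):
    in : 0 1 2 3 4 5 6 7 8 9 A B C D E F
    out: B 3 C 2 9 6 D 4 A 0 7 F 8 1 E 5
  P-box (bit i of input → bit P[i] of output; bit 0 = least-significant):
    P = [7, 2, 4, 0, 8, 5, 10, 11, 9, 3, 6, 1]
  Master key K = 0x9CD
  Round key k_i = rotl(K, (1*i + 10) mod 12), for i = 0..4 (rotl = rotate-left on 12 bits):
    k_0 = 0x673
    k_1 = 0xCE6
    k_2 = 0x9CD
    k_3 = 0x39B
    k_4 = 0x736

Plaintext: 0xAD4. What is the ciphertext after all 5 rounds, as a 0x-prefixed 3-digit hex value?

s_0 = plaintext = 0xAD4
s_1 = Round(s_0, k_0) = 0x5BA
s_2 = Round(s_1, k_1) = 0x11A
s_3 = Round(s_2, k_2) = 0xA71
s_4 = Round(s_3, k_3) = 0x557
s_5 = Round(s_4, k_4) = 0x34E

0x34E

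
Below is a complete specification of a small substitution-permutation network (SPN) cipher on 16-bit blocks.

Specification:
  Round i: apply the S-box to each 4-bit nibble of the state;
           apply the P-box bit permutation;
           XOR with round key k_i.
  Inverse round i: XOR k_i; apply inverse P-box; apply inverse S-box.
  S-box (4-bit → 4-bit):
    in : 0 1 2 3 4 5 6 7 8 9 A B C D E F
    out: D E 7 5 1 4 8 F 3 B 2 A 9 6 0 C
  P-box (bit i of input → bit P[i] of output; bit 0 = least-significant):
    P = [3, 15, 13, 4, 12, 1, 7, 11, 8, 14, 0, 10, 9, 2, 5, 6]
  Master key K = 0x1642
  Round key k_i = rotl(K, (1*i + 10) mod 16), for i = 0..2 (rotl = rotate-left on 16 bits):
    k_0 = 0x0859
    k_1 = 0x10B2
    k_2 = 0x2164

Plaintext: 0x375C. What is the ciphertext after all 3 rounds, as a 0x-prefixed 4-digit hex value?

s_0 = plaintext = 0x375C
s_1 = Round(s_0, k_0) = 0x4FE0
s_2 = Round(s_1, k_1) = 0x36AB
s_3 = Round(s_2, k_2) = 0xA756

0xA756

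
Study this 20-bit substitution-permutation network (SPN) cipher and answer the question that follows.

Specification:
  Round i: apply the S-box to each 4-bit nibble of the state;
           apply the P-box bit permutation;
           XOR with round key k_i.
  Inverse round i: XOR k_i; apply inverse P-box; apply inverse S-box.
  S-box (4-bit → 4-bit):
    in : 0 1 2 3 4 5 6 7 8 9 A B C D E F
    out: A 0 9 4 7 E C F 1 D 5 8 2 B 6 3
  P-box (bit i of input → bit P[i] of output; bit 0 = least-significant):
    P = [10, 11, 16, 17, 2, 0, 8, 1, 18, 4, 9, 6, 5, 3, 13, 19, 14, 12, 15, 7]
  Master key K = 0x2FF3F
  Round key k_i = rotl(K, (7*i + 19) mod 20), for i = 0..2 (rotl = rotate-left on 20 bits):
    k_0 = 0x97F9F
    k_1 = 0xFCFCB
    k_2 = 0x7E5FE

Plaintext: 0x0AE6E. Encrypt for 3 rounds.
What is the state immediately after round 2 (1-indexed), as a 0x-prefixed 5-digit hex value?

0x9A1F5

s_0 = plaintext = 0x0AE6E
s_1 = Round(s_0, k_0) = 0x8442D
s_2 = Round(s_1, k_1) = 0x9A1F5
s_3 = Round(s_2, k_2) = 0x40D5B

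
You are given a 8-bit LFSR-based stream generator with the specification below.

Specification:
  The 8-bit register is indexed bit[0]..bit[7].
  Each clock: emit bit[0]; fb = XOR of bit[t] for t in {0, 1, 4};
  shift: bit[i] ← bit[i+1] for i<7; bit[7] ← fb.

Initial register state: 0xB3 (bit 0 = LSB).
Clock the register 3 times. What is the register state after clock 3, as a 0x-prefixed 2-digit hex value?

reg_0 = 0xB3
clock 1: out=1, reg = 0xD9
clock 2: out=1, reg = 0x6C
clock 3: out=0, reg = 0x36

0x36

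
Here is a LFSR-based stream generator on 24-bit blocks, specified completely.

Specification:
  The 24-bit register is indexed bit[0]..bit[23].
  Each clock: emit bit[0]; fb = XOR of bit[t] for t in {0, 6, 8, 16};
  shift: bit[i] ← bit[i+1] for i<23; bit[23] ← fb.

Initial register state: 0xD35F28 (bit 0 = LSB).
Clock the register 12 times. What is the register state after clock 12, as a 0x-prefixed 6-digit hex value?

0x9D8D35

reg_0 = 0xD35F28
clock 1: out=0, reg = 0x69AF94
clock 2: out=0, reg = 0x34D7CA
clock 3: out=0, reg = 0x1A6BE5
clock 4: out=1, reg = 0x8D35F2
clock 5: out=0, reg = 0xC69AF9
clock 6: out=1, reg = 0x634D7C
clock 7: out=0, reg = 0xB1A6BE
clock 8: out=0, reg = 0xD8D35F
clock 9: out=1, reg = 0xEC69AF
clock 10: out=1, reg = 0x7634D7
clock 11: out=1, reg = 0x3B1A6B
clock 12: out=1, reg = 0x9D8D35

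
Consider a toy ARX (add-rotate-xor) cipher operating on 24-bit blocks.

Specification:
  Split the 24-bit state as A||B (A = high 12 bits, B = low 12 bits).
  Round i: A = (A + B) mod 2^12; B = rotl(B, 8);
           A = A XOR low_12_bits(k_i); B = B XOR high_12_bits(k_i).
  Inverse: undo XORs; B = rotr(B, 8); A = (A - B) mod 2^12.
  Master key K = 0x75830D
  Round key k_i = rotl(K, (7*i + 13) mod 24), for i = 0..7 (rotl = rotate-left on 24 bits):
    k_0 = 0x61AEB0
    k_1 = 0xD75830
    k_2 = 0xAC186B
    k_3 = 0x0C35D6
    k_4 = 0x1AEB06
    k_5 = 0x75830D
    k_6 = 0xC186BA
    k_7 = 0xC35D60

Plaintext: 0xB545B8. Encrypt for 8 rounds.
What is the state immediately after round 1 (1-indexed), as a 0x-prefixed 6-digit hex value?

0xFBCE41

s_0 = plaintext = 0xB545B8
s_1 = Round(s_0, k_0) = 0xFBCE41
s_2 = Round(s_1, k_1) = 0x5CDC91
s_3 = Round(s_2, k_2) = 0xA35B08
s_4 = Round(s_3, k_3) = 0x0EB873
s_5 = Round(s_4, k_4) = 0x258229
s_6 = Round(s_5, k_5) = 0x78CE7A
s_7 = Round(s_6, k_6) = 0x0BC6FF
s_8 = Round(s_7, k_7) = 0xADB35A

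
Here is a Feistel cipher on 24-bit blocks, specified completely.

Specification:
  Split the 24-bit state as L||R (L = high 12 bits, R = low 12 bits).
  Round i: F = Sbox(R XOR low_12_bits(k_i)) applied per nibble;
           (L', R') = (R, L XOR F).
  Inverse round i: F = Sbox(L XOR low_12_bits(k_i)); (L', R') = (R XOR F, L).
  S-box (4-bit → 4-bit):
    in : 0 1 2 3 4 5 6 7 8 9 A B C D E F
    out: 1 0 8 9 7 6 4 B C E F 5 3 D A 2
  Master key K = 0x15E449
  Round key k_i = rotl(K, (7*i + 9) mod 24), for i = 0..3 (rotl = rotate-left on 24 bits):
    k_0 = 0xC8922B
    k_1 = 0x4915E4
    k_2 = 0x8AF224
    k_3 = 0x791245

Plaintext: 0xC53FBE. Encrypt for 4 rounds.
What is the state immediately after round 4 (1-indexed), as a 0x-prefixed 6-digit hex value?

s_0 = plaintext = 0xC53FBE
s_1 = Round(s_0, k_0) = 0xFBE1B5
s_2 = Round(s_1, k_1) = 0x1B58DE
s_3 = Round(s_2, k_2) = 0x8DEE9A
s_4 = Round(s_3, k_3) = 0xE9AB0C

0xE9AB0C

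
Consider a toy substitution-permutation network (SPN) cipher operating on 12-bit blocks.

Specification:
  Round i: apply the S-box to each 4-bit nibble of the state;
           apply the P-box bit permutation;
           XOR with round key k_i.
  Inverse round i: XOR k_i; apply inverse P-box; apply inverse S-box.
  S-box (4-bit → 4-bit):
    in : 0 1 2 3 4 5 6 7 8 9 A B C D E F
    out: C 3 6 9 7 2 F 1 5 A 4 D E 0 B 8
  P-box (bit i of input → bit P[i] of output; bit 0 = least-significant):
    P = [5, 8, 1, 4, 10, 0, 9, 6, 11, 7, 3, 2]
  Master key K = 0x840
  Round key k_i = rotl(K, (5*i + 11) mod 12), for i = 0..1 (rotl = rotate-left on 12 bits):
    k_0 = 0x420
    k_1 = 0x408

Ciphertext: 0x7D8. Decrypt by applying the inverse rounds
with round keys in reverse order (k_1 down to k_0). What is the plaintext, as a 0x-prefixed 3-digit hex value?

s_0 = ciphertext = 0x7D8
s_1 = InvRound(s_0, k_1) = 0x509
s_2 = InvRound(s_1, k_0) = 0xA51

0xA51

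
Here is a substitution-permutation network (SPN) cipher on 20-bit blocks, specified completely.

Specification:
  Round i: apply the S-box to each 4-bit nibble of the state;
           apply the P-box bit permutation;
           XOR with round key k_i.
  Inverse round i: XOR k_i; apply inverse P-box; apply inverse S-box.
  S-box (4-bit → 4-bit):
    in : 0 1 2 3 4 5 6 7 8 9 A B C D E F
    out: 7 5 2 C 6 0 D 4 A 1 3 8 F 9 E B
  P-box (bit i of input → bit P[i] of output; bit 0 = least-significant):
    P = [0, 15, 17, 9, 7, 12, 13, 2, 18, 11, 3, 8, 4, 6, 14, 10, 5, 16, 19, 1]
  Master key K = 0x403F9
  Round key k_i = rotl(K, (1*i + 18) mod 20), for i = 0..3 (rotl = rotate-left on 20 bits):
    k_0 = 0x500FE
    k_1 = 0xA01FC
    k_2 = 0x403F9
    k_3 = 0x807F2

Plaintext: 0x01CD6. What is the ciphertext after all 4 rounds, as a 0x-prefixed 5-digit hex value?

0x4C180

s_0 = plaintext = 0x01CD6
s_1 = Round(s_0, k_0) = 0xA4B43
s_2 = Round(s_1, k_1) = 0x9729C
s_3 = Round(s_2, k_2) = 0x6C958
s_4 = Round(s_3, k_3) = 0x4C180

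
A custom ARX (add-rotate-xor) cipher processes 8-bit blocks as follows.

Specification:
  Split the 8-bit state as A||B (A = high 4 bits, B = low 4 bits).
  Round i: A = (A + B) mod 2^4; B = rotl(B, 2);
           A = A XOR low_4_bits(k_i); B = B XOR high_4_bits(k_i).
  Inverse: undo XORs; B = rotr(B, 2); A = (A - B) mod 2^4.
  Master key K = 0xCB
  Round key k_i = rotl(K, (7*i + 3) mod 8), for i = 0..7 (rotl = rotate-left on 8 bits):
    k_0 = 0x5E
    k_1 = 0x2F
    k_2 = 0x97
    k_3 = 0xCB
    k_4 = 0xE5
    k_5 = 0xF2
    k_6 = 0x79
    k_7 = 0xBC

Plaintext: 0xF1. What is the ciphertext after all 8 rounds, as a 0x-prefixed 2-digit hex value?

0x4E

s_0 = plaintext = 0xF1
s_1 = Round(s_0, k_0) = 0xE1
s_2 = Round(s_1, k_1) = 0x06
s_3 = Round(s_2, k_2) = 0x10
s_4 = Round(s_3, k_3) = 0xAC
s_5 = Round(s_4, k_4) = 0x3D
s_6 = Round(s_5, k_5) = 0x28
s_7 = Round(s_6, k_6) = 0x35
s_8 = Round(s_7, k_7) = 0x4E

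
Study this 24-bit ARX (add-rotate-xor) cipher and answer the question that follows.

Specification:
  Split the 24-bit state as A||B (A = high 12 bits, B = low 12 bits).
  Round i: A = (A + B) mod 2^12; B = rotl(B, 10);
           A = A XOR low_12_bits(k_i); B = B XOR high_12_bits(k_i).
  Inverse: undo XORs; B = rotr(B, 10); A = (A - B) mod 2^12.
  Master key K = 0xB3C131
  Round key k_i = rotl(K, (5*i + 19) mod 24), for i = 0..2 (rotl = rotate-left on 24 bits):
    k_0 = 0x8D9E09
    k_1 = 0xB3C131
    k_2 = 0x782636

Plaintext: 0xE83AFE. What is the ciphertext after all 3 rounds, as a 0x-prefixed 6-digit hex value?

s_0 = plaintext = 0xE83AFE
s_1 = Round(s_0, k_0) = 0x788266
s_2 = Round(s_1, k_1) = 0x8DF3A5
s_3 = Round(s_2, k_2) = 0xAB236B

0xAB236B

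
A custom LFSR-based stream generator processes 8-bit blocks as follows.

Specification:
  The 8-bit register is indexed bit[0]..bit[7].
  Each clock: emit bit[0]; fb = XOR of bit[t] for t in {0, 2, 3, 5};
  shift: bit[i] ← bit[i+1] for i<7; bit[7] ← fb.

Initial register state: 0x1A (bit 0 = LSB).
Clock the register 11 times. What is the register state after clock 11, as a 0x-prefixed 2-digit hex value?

0xC0

reg_0 = 0x1A
clock 1: out=0, reg = 0x8D
clock 2: out=1, reg = 0xC6
clock 3: out=0, reg = 0xE3
clock 4: out=1, reg = 0x71
clock 5: out=1, reg = 0x38
clock 6: out=0, reg = 0x1C
clock 7: out=0, reg = 0x0E
clock 8: out=0, reg = 0x07
clock 9: out=1, reg = 0x03
clock 10: out=1, reg = 0x81
clock 11: out=1, reg = 0xC0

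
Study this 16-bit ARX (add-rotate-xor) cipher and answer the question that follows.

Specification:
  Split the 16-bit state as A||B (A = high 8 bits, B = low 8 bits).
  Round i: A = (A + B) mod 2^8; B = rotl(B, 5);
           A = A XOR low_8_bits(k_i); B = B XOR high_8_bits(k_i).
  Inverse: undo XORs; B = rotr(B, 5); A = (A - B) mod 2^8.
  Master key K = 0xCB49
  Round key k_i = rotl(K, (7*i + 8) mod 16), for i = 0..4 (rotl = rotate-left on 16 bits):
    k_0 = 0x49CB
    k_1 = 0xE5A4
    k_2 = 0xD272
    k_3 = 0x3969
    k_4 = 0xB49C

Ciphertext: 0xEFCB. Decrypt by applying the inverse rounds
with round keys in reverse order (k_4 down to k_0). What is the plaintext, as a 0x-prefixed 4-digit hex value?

s_0 = ciphertext = 0xEFCB
s_1 = InvRound(s_0, k_4) = 0x78FB
s_2 = InvRound(s_1, k_3) = 0xFB16
s_3 = InvRound(s_2, k_2) = 0x6326
s_4 = InvRound(s_3, k_1) = 0xA91E
s_5 = InvRound(s_4, k_0) = 0xA8BA

0xA8BA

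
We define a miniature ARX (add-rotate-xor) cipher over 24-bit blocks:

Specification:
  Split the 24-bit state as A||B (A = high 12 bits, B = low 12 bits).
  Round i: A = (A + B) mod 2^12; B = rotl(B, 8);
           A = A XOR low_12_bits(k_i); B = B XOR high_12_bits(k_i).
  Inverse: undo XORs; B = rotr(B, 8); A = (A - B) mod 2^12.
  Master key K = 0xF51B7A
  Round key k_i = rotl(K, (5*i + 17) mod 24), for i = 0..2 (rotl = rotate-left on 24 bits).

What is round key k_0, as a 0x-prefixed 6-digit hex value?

0xF5EA36

K = 0xF51B7A
k_0 = rotl(K, (5*0+17) mod 24) = rotl(K, 17) = 0xF5EA36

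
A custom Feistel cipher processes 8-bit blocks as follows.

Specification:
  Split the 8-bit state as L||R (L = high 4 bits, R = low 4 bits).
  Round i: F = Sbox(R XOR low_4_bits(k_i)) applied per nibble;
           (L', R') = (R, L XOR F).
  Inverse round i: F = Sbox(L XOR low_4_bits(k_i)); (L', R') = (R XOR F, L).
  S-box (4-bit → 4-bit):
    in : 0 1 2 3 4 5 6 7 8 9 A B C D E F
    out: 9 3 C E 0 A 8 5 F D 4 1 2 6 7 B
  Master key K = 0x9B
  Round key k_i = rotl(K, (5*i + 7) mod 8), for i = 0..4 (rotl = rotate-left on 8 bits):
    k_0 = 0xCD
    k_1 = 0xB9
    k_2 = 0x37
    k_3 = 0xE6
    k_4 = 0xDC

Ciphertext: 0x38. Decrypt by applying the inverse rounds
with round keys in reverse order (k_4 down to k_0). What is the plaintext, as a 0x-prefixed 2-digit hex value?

s_0 = ciphertext = 0x38
s_1 = InvRound(s_0, k_4) = 0x33
s_2 = InvRound(s_1, k_3) = 0x93
s_3 = InvRound(s_2, k_2) = 0x49
s_4 = InvRound(s_3, k_1) = 0xF4
s_5 = InvRound(s_4, k_0) = 0x8F

0x8F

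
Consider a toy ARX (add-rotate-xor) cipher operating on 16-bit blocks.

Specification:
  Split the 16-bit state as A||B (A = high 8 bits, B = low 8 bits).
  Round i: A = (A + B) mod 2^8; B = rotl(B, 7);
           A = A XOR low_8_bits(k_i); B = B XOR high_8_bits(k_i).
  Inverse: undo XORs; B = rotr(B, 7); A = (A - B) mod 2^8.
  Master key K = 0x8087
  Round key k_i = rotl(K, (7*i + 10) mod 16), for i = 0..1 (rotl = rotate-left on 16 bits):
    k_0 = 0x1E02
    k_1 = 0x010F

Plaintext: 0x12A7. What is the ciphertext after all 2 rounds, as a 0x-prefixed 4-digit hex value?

0x87E7

s_0 = plaintext = 0x12A7
s_1 = Round(s_0, k_0) = 0xBBCD
s_2 = Round(s_1, k_1) = 0x87E7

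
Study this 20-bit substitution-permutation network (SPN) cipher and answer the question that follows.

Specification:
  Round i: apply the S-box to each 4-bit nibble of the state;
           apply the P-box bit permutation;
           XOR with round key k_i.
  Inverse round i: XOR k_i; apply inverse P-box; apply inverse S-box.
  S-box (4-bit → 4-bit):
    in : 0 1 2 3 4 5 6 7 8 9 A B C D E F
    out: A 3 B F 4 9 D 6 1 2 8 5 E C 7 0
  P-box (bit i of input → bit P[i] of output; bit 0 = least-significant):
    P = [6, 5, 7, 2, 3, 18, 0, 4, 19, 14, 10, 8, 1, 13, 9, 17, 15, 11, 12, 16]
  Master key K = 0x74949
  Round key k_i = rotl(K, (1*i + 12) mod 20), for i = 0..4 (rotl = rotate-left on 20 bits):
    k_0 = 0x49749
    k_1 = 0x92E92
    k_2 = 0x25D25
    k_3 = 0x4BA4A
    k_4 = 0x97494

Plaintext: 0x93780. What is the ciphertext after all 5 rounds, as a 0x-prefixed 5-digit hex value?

s_0 = plaintext = 0x93780
s_1 = Round(s_0, k_0) = 0x6F967
s_2 = Round(s_1, k_1) = 0x8FE2B
s_3 = Round(s_2, k_2) = 0xE99FD
s_4 = Round(s_3, k_3) = 0x442CE
s_5 = Round(s_4, k_4) = 0x52765

0x52765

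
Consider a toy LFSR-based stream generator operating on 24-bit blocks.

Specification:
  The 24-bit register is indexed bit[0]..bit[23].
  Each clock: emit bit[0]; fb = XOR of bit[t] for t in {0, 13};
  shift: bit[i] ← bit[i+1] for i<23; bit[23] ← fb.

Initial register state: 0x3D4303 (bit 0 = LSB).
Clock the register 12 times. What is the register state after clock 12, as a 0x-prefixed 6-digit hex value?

reg_0 = 0x3D4303
clock 1: out=1, reg = 0x9EA181
clock 2: out=1, reg = 0x4F50C0
clock 3: out=0, reg = 0x27A860
clock 4: out=0, reg = 0x93D430
clock 5: out=0, reg = 0x49EA18
clock 6: out=0, reg = 0xA4F50C
clock 7: out=0, reg = 0xD27A86
clock 8: out=0, reg = 0xE93D43
clock 9: out=1, reg = 0x749EA1
clock 10: out=1, reg = 0xBA4F50
clock 11: out=0, reg = 0x5D27A8
clock 12: out=0, reg = 0xAE93D4

0xAE93D4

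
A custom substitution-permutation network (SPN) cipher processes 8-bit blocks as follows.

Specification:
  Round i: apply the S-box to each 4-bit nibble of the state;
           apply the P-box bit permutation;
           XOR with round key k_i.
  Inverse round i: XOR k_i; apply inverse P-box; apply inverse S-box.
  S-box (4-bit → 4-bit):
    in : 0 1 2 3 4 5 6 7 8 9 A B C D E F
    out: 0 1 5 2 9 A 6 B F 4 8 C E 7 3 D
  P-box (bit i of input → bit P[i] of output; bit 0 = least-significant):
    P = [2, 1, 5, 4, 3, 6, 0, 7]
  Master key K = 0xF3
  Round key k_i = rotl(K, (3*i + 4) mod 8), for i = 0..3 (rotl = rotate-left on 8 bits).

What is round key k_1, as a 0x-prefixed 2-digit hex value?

K = 0xF3
k_0 = rotl(K, (3*0+4) mod 8) = rotl(K, 4) = 0x3F
k_1 = rotl(K, (3*1+4) mod 8) = rotl(K, 7) = 0xF9

0xF9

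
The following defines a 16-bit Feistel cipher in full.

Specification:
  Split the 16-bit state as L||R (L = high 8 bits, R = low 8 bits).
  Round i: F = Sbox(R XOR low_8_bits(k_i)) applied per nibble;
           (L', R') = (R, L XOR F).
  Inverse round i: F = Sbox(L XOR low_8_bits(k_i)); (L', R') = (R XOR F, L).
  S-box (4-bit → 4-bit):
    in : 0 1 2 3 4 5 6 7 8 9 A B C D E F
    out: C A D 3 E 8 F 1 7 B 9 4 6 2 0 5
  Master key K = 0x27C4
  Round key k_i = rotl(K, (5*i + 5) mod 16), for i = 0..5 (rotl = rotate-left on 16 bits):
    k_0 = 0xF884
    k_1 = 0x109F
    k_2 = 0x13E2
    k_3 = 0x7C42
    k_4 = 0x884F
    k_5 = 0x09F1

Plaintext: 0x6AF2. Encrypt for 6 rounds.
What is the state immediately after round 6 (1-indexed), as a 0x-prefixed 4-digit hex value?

s_0 = plaintext = 0x6AF2
s_1 = Round(s_0, k_0) = 0xF275
s_2 = Round(s_1, k_1) = 0x75FB
s_3 = Round(s_2, k_2) = 0xFBDE
s_4 = Round(s_3, k_3) = 0xDE4D
s_5 = Round(s_4, k_4) = 0x4D13
s_6 = Round(s_5, k_5) = 0x1340

0x1340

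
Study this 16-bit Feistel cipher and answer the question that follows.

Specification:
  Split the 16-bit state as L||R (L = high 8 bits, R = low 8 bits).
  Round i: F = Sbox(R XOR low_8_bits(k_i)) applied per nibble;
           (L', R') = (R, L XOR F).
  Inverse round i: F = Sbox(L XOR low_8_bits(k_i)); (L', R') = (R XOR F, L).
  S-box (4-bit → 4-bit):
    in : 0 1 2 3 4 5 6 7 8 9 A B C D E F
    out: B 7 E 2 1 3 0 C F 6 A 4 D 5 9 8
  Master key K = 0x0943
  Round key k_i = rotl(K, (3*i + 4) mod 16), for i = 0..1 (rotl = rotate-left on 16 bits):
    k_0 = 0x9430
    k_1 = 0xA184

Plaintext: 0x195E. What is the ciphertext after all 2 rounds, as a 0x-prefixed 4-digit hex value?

s_0 = plaintext = 0x195E
s_1 = Round(s_0, k_0) = 0x5E10
s_2 = Round(s_1, k_1) = 0x103F

0x103F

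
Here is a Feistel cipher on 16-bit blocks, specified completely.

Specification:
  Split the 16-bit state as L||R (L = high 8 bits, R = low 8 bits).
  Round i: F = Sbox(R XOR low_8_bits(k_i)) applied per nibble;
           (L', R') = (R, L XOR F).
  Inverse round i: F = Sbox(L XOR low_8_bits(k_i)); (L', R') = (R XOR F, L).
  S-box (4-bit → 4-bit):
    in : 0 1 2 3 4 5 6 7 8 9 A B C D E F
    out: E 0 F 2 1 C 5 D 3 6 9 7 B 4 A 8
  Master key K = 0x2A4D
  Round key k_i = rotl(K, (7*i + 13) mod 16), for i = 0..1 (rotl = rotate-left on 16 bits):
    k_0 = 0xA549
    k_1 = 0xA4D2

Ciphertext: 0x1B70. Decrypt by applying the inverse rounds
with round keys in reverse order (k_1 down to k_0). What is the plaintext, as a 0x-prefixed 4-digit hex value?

s_0 = ciphertext = 0x1B70
s_1 = InvRound(s_0, k_1) = 0xC61B
s_2 = InvRound(s_1, k_0) = 0x23C6

0x23C6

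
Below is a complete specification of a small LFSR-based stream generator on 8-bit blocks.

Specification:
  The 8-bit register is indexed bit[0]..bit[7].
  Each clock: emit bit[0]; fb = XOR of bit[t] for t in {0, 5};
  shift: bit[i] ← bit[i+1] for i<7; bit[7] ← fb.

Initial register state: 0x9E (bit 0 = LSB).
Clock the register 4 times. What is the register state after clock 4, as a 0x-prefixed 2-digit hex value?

reg_0 = 0x9E
clock 1: out=0, reg = 0x4F
clock 2: out=1, reg = 0xA7
clock 3: out=1, reg = 0x53
clock 4: out=1, reg = 0xA9

0xA9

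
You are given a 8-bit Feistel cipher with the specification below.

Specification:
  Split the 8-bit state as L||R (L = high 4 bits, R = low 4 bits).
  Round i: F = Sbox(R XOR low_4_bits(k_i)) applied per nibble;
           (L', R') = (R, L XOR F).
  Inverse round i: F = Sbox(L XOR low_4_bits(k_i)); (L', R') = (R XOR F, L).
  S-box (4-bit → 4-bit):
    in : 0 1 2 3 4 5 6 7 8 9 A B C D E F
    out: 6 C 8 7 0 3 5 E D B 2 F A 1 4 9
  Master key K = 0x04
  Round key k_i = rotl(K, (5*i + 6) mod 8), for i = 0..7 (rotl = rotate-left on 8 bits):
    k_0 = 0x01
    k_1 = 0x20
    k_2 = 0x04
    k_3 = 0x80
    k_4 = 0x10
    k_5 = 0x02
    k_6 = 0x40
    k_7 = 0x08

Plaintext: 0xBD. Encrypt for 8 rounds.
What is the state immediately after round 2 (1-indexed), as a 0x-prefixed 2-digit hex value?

0x11

s_0 = plaintext = 0xBD
s_1 = Round(s_0, k_0) = 0xD1
s_2 = Round(s_1, k_1) = 0x11
s_3 = Round(s_2, k_2) = 0x12
s_4 = Round(s_3, k_3) = 0x29
s_5 = Round(s_4, k_4) = 0x99
s_6 = Round(s_5, k_5) = 0x96
s_7 = Round(s_6, k_6) = 0x6C
s_8 = Round(s_7, k_7) = 0xC6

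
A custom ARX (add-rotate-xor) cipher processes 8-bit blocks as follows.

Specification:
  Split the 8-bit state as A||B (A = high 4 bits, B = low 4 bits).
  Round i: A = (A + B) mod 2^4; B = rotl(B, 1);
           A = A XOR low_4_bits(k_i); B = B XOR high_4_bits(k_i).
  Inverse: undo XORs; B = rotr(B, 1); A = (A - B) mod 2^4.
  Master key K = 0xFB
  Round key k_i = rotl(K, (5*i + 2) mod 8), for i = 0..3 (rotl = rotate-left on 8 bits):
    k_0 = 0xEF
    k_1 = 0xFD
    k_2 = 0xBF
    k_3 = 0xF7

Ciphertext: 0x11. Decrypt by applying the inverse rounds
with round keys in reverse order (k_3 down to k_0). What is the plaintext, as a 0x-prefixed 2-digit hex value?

s_0 = ciphertext = 0x11
s_1 = InvRound(s_0, k_3) = 0xF7
s_2 = InvRound(s_1, k_2) = 0xA6
s_3 = InvRound(s_2, k_1) = 0xBC
s_4 = InvRound(s_3, k_0) = 0x31

0x31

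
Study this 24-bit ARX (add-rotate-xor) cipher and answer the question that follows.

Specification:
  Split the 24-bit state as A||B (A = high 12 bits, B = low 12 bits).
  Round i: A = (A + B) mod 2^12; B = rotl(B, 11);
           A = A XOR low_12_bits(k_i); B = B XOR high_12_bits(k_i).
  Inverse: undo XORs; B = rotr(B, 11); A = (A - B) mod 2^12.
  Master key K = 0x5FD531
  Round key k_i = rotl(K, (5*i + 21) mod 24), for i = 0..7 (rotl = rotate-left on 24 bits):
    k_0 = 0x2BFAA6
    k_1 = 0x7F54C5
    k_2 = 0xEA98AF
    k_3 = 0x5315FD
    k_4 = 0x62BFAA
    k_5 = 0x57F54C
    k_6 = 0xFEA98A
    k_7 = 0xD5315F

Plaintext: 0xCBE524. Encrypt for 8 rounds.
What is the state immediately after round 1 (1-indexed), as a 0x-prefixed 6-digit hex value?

s_0 = plaintext = 0xCBE524
s_1 = Round(s_0, k_0) = 0xB4402D
s_2 = Round(s_1, k_1) = 0xFB4FE3
s_3 = Round(s_2, k_2) = 0x738158
s_4 = Round(s_3, k_3) = 0xD6D59D
s_5 = Round(s_4, k_4) = 0xCA0CE5
s_6 = Round(s_5, k_5) = 0xCC9B0D
s_7 = Round(s_6, k_6) = 0xE5C26C
s_8 = Round(s_7, k_7) = 0x197C65

0xB4402D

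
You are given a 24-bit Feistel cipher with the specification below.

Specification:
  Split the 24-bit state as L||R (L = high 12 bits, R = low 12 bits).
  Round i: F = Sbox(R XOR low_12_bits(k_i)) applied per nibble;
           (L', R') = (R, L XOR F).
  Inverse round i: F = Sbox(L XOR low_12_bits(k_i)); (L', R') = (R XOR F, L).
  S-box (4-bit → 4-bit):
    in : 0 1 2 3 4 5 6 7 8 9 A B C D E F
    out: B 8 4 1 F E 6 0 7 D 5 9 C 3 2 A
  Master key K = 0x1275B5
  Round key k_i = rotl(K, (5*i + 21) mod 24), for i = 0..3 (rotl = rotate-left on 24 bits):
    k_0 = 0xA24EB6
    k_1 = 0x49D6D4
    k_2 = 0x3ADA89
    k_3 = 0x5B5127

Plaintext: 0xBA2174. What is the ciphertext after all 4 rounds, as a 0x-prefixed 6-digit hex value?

0x80BCAC

s_0 = plaintext = 0xBA2174
s_1 = Round(s_0, k_0) = 0x174166
s_2 = Round(s_1, k_1) = 0x1661E0
s_3 = Round(s_2, k_2) = 0x1E080B
s_4 = Round(s_3, k_3) = 0x80BCAC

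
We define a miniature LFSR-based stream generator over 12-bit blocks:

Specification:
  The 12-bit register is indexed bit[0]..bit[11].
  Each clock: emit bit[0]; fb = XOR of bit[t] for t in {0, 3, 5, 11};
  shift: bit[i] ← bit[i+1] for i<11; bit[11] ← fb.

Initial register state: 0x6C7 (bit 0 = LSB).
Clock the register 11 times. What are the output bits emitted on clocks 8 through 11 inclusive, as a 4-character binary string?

reg_0 = 0x6C7
clock 1: out=1, reg = 0xB63
clock 2: out=1, reg = 0xDB1
clock 3: out=1, reg = 0xED8
clock 4: out=0, reg = 0x76C
clock 5: out=0, reg = 0x3B6
clock 6: out=0, reg = 0x9DB
clock 7: out=1, reg = 0xCED
clock 8: out=1, reg = 0x676
clock 9: out=0, reg = 0xB3B
clock 10: out=1, reg = 0x59D
clock 11: out=1, reg = 0x2CE

1011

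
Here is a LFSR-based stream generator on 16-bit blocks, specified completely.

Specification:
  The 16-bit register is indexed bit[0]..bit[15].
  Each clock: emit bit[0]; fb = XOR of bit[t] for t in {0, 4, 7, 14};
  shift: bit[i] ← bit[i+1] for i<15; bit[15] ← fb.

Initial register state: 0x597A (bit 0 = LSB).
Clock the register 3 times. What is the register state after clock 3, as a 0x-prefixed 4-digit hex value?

reg_0 = 0x597A
clock 1: out=0, reg = 0x2CBD
clock 2: out=1, reg = 0x965E
clock 3: out=0, reg = 0xCB2F

0xCB2F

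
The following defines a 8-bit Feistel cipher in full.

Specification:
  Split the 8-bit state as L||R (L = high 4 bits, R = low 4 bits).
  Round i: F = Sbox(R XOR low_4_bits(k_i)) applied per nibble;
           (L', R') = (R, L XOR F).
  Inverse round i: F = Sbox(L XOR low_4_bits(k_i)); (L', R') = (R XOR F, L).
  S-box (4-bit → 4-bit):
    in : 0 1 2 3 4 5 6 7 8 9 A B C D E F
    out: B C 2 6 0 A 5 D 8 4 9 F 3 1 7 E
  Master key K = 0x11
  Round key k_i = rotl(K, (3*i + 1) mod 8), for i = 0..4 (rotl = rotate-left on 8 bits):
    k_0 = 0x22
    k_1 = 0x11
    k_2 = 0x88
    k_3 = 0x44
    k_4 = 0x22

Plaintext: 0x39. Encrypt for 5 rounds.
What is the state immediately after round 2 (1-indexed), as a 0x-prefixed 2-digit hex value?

s_0 = plaintext = 0x39
s_1 = Round(s_0, k_0) = 0x9C
s_2 = Round(s_1, k_1) = 0xC8
s_3 = Round(s_2, k_2) = 0x87
s_4 = Round(s_3, k_3) = 0x7E
s_5 = Round(s_4, k_4) = 0xE4

0xC8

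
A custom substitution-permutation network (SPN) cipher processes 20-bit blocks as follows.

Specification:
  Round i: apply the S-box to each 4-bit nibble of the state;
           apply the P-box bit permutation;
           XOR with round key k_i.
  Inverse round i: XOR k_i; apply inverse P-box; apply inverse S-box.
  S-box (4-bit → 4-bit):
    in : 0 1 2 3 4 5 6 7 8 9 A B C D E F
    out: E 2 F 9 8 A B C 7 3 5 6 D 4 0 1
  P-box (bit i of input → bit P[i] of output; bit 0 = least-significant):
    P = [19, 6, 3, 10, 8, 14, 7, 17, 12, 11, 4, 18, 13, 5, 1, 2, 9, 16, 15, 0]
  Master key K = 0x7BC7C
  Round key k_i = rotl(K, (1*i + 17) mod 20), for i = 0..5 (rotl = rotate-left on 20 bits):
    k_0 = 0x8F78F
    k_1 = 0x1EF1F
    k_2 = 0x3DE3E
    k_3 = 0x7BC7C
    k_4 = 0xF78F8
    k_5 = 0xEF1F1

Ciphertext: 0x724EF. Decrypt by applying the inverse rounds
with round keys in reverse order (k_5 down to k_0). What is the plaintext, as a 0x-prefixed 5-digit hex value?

0x434F4

s_0 = ciphertext = 0x724EF
s_1 = InvRound(s_0, k_5) = 0xB7A9C
s_2 = InvRound(s_1, k_4) = 0xF54E1
s_3 = InvRound(s_2, k_3) = 0x73BBA
s_4 = InvRound(s_3, k_2) = 0xD3484
s_5 = InvRound(s_4, k_1) = 0xCD28A
s_6 = InvRound(s_5, k_0) = 0x434F4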